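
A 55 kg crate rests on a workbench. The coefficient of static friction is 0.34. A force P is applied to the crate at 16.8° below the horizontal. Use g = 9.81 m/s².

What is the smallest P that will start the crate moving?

N = m g + P sin α (the push presses the crate into the workbench).
At impending slip, P cos α = μ_s N = μ_s (m g + P sin α).
Solving: P (cos α − μ_s sin α) = μ_s m g → P = 0.34×540/(cos 16.8° − 0.34 sin 16.8°) = 183/0.859 = 214 N.

P ≈ 214 N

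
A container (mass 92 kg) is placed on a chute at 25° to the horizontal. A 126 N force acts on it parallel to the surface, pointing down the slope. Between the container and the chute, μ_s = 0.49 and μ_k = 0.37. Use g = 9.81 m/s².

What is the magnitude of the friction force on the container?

Normal force: N = m g cos θ = 92 × 9.81 × cos 25° = 818 N.
For equilibrium along the incline the friction force must supply f = m g sin θ + P = 381.4 + 126 = 507.4 N (positive meaning up-slope).
Maximum static friction available: μ_s N = 0.49 × 818 = 400.8 N.
|507.4| exceeds 400.8 N, so the container slips down-slope; friction is kinetic, f = μ_k N = 0.37×818 = 303 N.

f ≈ 303 N (up the incline)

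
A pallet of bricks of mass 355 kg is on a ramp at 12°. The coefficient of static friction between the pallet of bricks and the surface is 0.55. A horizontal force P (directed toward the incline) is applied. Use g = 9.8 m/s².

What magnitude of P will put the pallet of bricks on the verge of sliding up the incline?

At impending motion up the slope, friction acts down-slope at its limit: f = μ_s N.
Perpendicular to the incline: N = m g cos θ + P sin θ.
Along the incline: P cos θ = m g sin θ + μ_s N = m g sin θ + μ_s (m g cos θ + P sin θ).
Solving, P (cos θ − μ_s sin θ) = m g (sin θ + μ_s cos θ), so P = 355×9.8×(sin 12° + 0.55 cos 12°)/(cos 12° − 0.55 sin 12°) = 3480×0.7459/0.8638 = 3000 N.

P ≈ 3000 N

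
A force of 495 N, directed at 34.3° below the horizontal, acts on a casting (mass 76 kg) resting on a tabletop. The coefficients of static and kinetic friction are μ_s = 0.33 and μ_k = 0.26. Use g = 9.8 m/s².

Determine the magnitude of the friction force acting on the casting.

f ≈ 266 N

The vertical component of P adds to the normal force: N = m g + P sin α = 744.8 + 278.9 = 1024 N.
The horizontal driving force is P cos α = 408.9 N, so equilibrium needs friction f = 408.9 N.
The static-friction limit is μ_s N = 337.8 N.
408.9 > 337.8 N → the casting slides; f = μ_k N = 0.26×1024 = 266 N.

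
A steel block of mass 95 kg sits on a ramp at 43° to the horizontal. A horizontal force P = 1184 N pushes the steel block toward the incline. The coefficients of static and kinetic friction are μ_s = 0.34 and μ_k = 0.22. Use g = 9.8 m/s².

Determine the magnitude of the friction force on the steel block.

Resolve perpendicular to the incline: N = m g cos θ + P sin θ = 95×9.8×cos 43° + 1184×sin 43° = 1488 N.
Along the incline, the net driving force (taking up-slope positive) is P cos θ − m g sin θ = 865.9 − 634.9 = 231 N, so equilibrium requires friction f = -231 N (down-slope).
The limit of static friction is μ_s N = 506 N.
|f_req| = 231 ≤ 506 N → the steel block is in equilibrium; friction equals the required value.

f ≈ 231 N (down the incline)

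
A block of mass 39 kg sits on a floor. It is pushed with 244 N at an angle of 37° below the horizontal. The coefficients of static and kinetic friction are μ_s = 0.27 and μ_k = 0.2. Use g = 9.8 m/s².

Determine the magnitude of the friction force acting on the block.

f ≈ 106 N

Vertical equilibrium gives N = m g + P sin α = 529 N.
Horizontally, friction must balance P cos α = 194.9 N.
The static-friction limit is μ_s N = 142.8 N.
194.9 > 142.8 N → the block slides; f = μ_k N = 0.2×529 = 106 N.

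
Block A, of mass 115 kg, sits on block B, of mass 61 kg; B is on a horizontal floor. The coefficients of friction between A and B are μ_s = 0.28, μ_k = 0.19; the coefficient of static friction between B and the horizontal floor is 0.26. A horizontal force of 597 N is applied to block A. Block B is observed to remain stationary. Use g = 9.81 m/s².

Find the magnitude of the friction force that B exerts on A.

Between the blocks, N₁ = m_A g = 1128 N.
Maximum static friction on A from B: μ_s N₁ = 0.28×1128 = 315.9 N.
Since P = 597 N > 315.9 N, A slides on B; the A–B friction is kinetic: f₁ = μ_k N₁ = 0.19×1128 = 214 N.
B experiences an equal 214 N forward from A (third law). B is in equilibrium, so the floor supplies f₂ = 214 N of static friction (limit μ_s(m_A+m_B)g = 448.9 N, not exceeded).

f ≈ 214 N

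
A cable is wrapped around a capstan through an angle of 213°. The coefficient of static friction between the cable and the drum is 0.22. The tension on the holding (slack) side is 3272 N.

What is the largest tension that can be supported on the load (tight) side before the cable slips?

At impending slip the capstan equation gives T₂/T₁ = e^{μβ} with β in radians.
β = 213° × π/180 = 3.718 rad.
e^{μβ} = e^{0.22×3.718} = 2.266.
T₂ = T₁ · e^{μβ} = 3272 × 2.266 = 7410 N.

T_max ≈ 7410 N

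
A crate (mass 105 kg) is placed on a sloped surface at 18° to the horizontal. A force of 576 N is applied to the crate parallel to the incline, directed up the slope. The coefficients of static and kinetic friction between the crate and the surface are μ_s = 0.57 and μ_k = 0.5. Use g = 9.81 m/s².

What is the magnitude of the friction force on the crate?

The normal reaction is N = m g cos θ = 979.6 N.
For equilibrium along the incline the friction force must supply f = m g sin θ − P = 318.3 − 576 = -257.7 N (positive meaning up-slope).
Static friction can supply at most μ_s N = 558.4 N.
Since |-257.7| ≤ 558.4 N, no slip — friction simply equals what equilibrium demands.

f ≈ 258 N (down the incline)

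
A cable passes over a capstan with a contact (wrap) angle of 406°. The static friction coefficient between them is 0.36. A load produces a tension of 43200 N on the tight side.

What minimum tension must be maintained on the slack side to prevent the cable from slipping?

Capstan equation at impending slip: T_tight/T_slack = e^{μβ}.
β = 406° = 7.086 rad; e^{μβ} = e^{0.36×7.086} = 12.82.
T_slack = T_tight / e^{μβ} = 43200 / 12.82 = 3370 N.

T_min ≈ 3370 N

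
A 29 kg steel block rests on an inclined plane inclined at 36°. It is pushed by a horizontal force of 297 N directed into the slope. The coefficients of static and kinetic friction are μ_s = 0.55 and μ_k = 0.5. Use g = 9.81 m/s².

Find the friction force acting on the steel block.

Normal direction: N = m g cos θ + P sin θ = 404.7 N.
Parallel to the incline: P cos θ − m g sin θ = 240.3 − 167.2 = 73.06 N; the friction needed to balance this is 73.06 N acting down the slope.
Maximum static friction: μ_s N = 0.55 × 404.7 = 222.6 N.
|f_req| = 73.06 ≤ 222.6 N → the steel block is in equilibrium; friction equals the required value.

f ≈ 73.1 N (down the incline)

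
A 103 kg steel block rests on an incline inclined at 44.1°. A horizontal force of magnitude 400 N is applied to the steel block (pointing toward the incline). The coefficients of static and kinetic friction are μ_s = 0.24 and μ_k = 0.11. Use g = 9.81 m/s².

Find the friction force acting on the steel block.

f ≈ 110 N (up the incline)

Resolve perpendicular to the incline: N = m g cos θ + P sin θ = 103×9.81×cos 44.1° + 400×sin 44.1° = 1004 N.
Parallel to the incline: P cos θ − m g sin θ = 287.3 − 703.2 = -415.9 N; the friction needed to balance this is 415.9 N acting up the slope.
The limit of static friction is μ_s N = 241 N.
|f_req| = 415.9 > 241 N → the steel block slides down the incline; f = μ_k N = 0.11 × 1004 = 110 N.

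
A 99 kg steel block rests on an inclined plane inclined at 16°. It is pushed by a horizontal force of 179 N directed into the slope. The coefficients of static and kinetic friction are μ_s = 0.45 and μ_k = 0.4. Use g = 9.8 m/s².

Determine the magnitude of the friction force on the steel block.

Resolve perpendicular to the incline: N = m g cos θ + P sin θ = 99×9.8×cos 16° + 179×sin 16° = 982 N.
Along the incline, the net driving force (taking up-slope positive) is P cos θ − m g sin θ = 172.1 − 267.4 = -95.36 N, so equilibrium requires friction f = 95.36 N (up-slope).
The limit of static friction is μ_s N = 441.9 N.
Since 95.36 N is within the 441.9 N limit, the steel block stays put and friction is exactly 95.4 N.

f ≈ 95.4 N (up the incline)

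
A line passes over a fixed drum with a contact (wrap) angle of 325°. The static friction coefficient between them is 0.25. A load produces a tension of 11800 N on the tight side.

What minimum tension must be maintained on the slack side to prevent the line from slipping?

Capstan equation at impending slip: T_tight/T_slack = e^{μβ}.
β = 325° = 5.672 rad; e^{μβ} = e^{0.25×5.672} = 4.129.
T_slack = T_tight / e^{μβ} = 11800 / 4.129 = 2860 N.

T_min ≈ 2860 N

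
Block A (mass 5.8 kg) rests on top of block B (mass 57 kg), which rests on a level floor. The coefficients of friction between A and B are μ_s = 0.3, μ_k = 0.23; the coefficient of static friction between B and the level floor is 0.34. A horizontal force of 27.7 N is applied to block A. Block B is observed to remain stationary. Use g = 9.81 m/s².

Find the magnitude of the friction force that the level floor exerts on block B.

f ≈ 13.1 N

The normal force B exerts on A is simply A's weight, N₁ = 56.9 N.
So the A–B interface can sustain at most μ_s N₁ = 17.07 N of static friction.
P = 27.7 N exceeds that limit, so A slips over B and the interface friction becomes kinetic: f₁ = μ_k N₁ = 0.23×56.9 = 13.1 N.
By Newton's third law B feels 13.1 N forward from A. With B stationary, the floor's static friction on B balances it: f₂ = 13.1 N (well within μ_s(m_A+m_B)g = 209.5 N).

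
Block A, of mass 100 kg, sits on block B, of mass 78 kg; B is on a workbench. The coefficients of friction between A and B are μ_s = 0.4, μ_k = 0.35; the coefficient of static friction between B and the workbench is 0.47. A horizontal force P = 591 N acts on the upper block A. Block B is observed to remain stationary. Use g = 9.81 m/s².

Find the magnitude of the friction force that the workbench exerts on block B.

f ≈ 343 N

Between the blocks, N₁ = m_A g = 981 N.
Maximum static friction on A from B: μ_s N₁ = 0.4×981 = 392.4 N.
Since P = 591 N > 392.4 N, A slides on B; the A–B friction is kinetic: f₁ = μ_k N₁ = 0.35×981 = 343 N.
B experiences an equal 343 N forward from A (third law). B is in equilibrium, so the floor supplies f₂ = 343 N of static friction (limit μ_s(m_A+m_B)g = 820.7 N, not exceeded).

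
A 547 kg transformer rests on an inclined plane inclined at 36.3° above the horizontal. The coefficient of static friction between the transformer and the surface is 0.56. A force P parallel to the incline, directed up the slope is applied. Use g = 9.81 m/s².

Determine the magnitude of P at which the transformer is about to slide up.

At impending motion up the slope, friction acts down-slope at its limit: f = μ_s N.
P is parallel to the surface, so N = m g cos θ = 4320 N.
Along the incline: P = m g sin θ + μ_s N = 3180 + 0.56×4320 = 5600 N.

P ≈ 5600 N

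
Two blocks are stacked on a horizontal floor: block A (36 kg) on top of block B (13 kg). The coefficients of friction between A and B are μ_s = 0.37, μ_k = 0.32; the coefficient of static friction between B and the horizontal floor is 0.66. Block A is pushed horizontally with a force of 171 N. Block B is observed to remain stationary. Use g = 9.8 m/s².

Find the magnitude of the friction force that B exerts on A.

f ≈ 113 N

The normal force B exerts on A is simply A's weight, N₁ = 352.8 N.
Maximum static friction on A from B: μ_s N₁ = 0.37×352.8 = 130.5 N.
Since P = 171 N > 130.5 N, A slides on B; the A–B friction is kinetic: f₁ = μ_k N₁ = 0.32×352.8 = 113 N.
B experiences an equal 113 N forward from A (third law). B is in equilibrium, so the floor supplies f₂ = 113 N of static friction (limit μ_s(m_A+m_B)g = 316.9 N, not exceeded).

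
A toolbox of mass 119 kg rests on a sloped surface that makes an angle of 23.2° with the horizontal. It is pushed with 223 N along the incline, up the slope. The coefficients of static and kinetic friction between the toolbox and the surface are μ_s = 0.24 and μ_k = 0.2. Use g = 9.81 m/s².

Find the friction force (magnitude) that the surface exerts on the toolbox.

f ≈ 237 N (up the incline)

The normal reaction is N = m g cos θ = 1073 N.
Parallel to the incline, ΣF = 0 gives f = m g sin θ − P = 459.9 − 223 = 236.9 N (up-slope positive).
Maximum static friction available: μ_s N = 0.24 × 1073 = 257.5 N.
Since |236.9| ≤ 257.5 N, static friction is sufficient; f equals the required value, not μ_s N.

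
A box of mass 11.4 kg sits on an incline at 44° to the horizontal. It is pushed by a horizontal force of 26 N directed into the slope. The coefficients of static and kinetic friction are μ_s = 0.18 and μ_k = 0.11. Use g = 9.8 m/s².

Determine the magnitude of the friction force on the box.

f ≈ 10.8 N (up the incline)

Normal direction: N = m g cos θ + P sin θ = 98.43 N.
Along the incline, the net driving force (taking up-slope positive) is P cos θ − m g sin θ = 18.7 − 77.61 = -58.9 N, so equilibrium requires friction f = 58.9 N (up-slope).
Maximum static friction: μ_s N = 0.18 × 98.43 = 17.72 N.
|f_req| = 58.9 > 17.72 N → the box slides down the incline; f = μ_k N = 0.11 × 98.43 = 10.8 N.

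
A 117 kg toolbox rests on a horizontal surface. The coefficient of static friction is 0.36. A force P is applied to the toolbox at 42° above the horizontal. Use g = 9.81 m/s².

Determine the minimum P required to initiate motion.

P ≈ 420 N

N = m g − P sin α (the pull lifts the toolbox).
At impending slip, P cos α = μ_s N = μ_s (m g − P sin α).
Solving: P (cos α + μ_s sin α) = μ_s m g → P = 0.36×1150/(cos 42° + 0.36 sin 42°) = 413/0.984 = 420 N.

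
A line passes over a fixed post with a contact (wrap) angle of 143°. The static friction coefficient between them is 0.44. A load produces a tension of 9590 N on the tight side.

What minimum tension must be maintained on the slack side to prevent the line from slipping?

T_min ≈ 3200 N

Capstan equation at impending slip: T_tight/T_slack = e^{μβ}.
β = 143° = 2.496 rad; e^{μβ} = e^{0.44×2.496} = 2.999.
T_slack = T_tight / e^{μβ} = 9590 / 2.999 = 3200 N.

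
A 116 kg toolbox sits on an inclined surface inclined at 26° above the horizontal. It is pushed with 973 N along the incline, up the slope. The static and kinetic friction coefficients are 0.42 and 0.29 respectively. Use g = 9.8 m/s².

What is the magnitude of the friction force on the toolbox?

f ≈ 296 N (down the incline)

Perpendicular to the surface, N = m g cos θ = 116·9.8·cos 26° = 1022 N.
Parallel to the incline, ΣF = 0 gives f = m g sin θ − P = 498.3 − 973 = -474.7 N (up-slope positive).
The static-friction ceiling is μ_s N = 0.42 × 1022 = 429.1 N.
|-474.7| exceeds 429.1 N, so the toolbox slips up-slope; friction is kinetic, f = μ_k N = 0.29×1022 = 296 N.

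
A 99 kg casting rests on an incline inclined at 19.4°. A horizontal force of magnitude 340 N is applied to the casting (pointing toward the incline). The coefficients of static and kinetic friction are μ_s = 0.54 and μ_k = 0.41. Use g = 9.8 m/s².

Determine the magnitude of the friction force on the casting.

Resolve perpendicular to the incline: N = m g cos θ + P sin θ = 99×9.8×cos 19.4° + 340×sin 19.4° = 1028 N.
Parallel to the incline: P cos θ − m g sin θ = 320.7 − 322.3 = -1.567 N; the friction needed to balance this is 1.567 N acting up the slope.
Maximum static friction: μ_s N = 0.54 × 1028 = 555.1 N.
Since 1.567 N is within the 555.1 N limit, the casting stays put and friction is exactly 1.57 N.

f ≈ 1.57 N (up the incline)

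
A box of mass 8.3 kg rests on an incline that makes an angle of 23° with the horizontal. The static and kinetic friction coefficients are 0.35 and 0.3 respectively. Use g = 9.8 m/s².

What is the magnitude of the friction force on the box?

Perpendicular to the surface, N = m g cos θ = 8.3·9.8·cos 23° = 74.87 N.
For equilibrium along the incline, friction must balance the weight component: f = m g sin θ = 31.78 N up the slope.
Static friction can supply at most μ_s N = 26.21 N.
Since |31.78| > 26.21 N, static friction cannot hold it; the box slides down the incline and kinetic friction applies: f = μ_k N = 0.3 × 74.87 = 22.5 N.

f ≈ 22.5 N (up the incline)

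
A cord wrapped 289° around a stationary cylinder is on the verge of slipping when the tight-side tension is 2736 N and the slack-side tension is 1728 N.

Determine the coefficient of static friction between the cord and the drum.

T₂/T₁ = e^{μβ} → μ = ln(T₂/T₁)/β.
β = 289° = 5.044 rad.
μ = ln(2736/1728)/5.044 = ln(1.583)/5.044 = 0.0911.

μ ≈ 0.0911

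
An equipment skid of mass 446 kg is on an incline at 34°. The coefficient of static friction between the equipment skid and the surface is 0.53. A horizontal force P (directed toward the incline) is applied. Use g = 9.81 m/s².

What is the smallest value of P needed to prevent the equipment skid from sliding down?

The equipment skid tends to slide down (tan θ > μ_s), so at the point of impending slip friction acts up-slope at its limit: f = μ_s N.
Perpendicular to the incline: N = m g cos θ + P sin θ.
Along the incline: P cos θ + μ_s N = m g sin θ, i.e. P cos θ + μ_s (m g cos θ + P sin θ) = m g sin θ.
Solving, P (cos θ + μ_s sin θ) = m g (sin θ − μ_s cos θ), so P = 4380×0.1198/1.125 = 466 N.

P_min ≈ 466 N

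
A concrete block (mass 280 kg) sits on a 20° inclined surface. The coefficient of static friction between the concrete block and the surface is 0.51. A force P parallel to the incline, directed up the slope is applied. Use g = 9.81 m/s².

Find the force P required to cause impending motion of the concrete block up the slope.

P ≈ 2260 N

At impending motion up the slope, friction acts down-slope at its limit: f = μ_s N.
P is parallel to the surface, so N = m g cos θ = 2580 N.
Along the incline: P = m g sin θ + μ_s N = 939 + 0.51×2580 = 2260 N.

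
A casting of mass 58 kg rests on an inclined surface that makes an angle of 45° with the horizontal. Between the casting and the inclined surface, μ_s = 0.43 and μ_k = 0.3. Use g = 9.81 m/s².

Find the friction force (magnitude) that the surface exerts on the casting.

The normal reaction is N = m g cos θ = 402.3 N.
For equilibrium along the incline, friction must balance the weight component: f = m g sin θ = 402.3 N up the slope.
Static friction can supply at most μ_s N = 173 N.
|402.3| exceeds 173 N, so the casting slips down-slope; friction is kinetic, f = μ_k N = 0.3×402.3 = 121 N.

f ≈ 121 N (up the incline)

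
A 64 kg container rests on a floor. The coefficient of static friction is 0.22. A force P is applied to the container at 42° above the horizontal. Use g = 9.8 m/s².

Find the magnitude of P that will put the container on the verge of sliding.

P ≈ 155 N

N = m g − P sin α (the pull lifts the container).
At impending slip, P cos α = μ_s N = μ_s (m g − P sin α).
Solving: P (cos α + μ_s sin α) = μ_s m g → P = 0.22×627/(cos 42° + 0.22 sin 42°) = 138/0.8904 = 155 N.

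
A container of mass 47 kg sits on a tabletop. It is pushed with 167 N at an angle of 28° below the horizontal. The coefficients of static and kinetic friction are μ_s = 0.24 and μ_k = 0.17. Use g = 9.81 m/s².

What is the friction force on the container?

f ≈ 91.7 N

The vertical component of P adds to the normal force: N = m g + P sin α = 461.1 + 78.4 = 539.5 N.
For equilibrium, f = P cos α = 167×cos 28° = 147.5 N.
μ_s N = 0.24 × 539.5 = 129.5 N.
The required friction exceeds μ_s N, so the container moves and f = μ_k N = 91.7 N.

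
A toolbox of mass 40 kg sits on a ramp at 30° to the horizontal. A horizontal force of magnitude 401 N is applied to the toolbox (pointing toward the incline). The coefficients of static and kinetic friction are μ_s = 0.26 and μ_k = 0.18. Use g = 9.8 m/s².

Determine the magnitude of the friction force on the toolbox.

The horizontal push has a component P sin θ into the surface, so N = m g cos θ + P sin θ = 339.5 + 200.5 = 540 N.
Along the incline, the net driving force (taking up-slope positive) is P cos θ − m g sin θ = 347.3 − 196 = 151.3 N, so equilibrium requires friction f = -151.3 N (down-slope).
Maximum static friction: μ_s N = 0.26 × 540 = 140.4 N.
The required 151.3 N exceeds the static limit, so the toolbox slides up-slope and f = μ_k N = 0.18×540 = 97.2 N.

f ≈ 97.2 N (down the incline)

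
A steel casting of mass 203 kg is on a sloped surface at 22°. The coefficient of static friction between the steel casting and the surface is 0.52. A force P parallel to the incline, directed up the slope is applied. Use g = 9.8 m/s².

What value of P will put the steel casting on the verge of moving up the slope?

P ≈ 1700 N

At impending motion up the slope, friction acts down-slope at its limit: f = μ_s N.
P is parallel to the surface, so N = m g cos θ = 1840 N.
Along the incline: P = m g sin θ + μ_s N = 745 + 0.52×1840 = 1700 N.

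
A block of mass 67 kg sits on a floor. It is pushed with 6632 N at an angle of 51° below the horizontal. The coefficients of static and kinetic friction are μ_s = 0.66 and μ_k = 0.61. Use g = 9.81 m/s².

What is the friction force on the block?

f ≈ 3540 N

Vertical equilibrium gives N = m g + P sin α = 5811 N.
For equilibrium, f = P cos α = 6632×cos 51° = 4174 N.
μ_s N = 0.66 × 5811 = 3835 N.
The required friction exceeds μ_s N, so the block moves and f = μ_k N = 3540 N.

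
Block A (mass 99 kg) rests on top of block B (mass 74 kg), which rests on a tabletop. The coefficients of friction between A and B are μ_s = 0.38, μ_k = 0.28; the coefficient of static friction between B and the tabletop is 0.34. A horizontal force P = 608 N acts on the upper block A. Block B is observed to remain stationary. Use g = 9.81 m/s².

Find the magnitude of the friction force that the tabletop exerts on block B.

Between the blocks, N₁ = m_A g = 971.2 N.
So the A–B interface can sustain at most μ_s N₁ = 369.1 N of static friction.
Since P = 608 N > 369.1 N, A slides on B; the A–B friction is kinetic: f₁ = μ_k N₁ = 0.28×971.2 = 272 N.
B experiences an equal 272 N forward from A (third law). B is in equilibrium, so the floor supplies f₂ = 272 N of static friction (limit μ_s(m_A+m_B)g = 577 N, not exceeded).

f ≈ 272 N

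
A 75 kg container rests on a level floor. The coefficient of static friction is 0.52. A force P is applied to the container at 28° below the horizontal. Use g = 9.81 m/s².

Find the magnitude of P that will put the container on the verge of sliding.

P ≈ 599 N

N = m g + P sin α (the push presses the container into the level floor).
At impending slip, P cos α = μ_s N = μ_s (m g + P sin α).
Solving: P (cos α − μ_s sin α) = μ_s m g → P = 0.52×736/(cos 28° − 0.52 sin 28°) = 383/0.6388 = 599 N.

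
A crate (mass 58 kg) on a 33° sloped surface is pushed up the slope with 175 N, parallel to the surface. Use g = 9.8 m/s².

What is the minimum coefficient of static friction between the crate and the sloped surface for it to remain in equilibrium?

μ_s,min ≈ 0.282

N = m g cos θ = 476.7 N.
Friction must make up the shortfall along the incline: f = m g sin θ − P = 309.6 − 175 = 134.6 N.
At the threshold f = μ_s N, so μ_s,min = 134.6/476.7 = 0.282.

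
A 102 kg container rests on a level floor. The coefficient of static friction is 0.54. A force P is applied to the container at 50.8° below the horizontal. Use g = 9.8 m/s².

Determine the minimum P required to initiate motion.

N = m g + P sin α (the push presses the container into the level floor).
At impending slip, P cos α = μ_s N = μ_s (m g + P sin α).
Solving: P (cos α − μ_s sin α) = μ_s m g → P = 0.54×1000/(cos 50.8° − 0.54 sin 50.8°) = 540/0.2136 = 2530 N.

P ≈ 2530 N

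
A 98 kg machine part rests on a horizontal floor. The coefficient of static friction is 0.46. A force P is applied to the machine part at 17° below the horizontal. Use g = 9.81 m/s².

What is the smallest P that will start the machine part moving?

P ≈ 538 N

N = m g + P sin α (the push presses the machine part into the horizontal floor).
At impending slip, P cos α = μ_s N = μ_s (m g + P sin α).
Solving: P (cos α − μ_s sin α) = μ_s m g → P = 0.46×961/(cos 17° − 0.46 sin 17°) = 442/0.8218 = 538 N.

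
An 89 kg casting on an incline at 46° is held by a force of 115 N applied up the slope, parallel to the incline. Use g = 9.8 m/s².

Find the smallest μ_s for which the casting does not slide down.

N = m g cos θ = 605.9 N.
Friction must make up the shortfall along the incline: f = m g sin θ − P = 627.4 − 115 = 512.4 N.
At the threshold f = μ_s N, so μ_s,min = 512.4/605.9 = 0.846.

μ_s,min ≈ 0.846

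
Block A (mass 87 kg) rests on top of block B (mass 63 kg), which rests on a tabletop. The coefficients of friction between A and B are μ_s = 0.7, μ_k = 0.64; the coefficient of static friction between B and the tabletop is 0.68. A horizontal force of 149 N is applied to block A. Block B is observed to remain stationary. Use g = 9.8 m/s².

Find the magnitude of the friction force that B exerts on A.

Normal force at the A–B interface: N₁ = m_A g = 852.6 N.
So the A–B interface can sustain at most μ_s N₁ = 596.8 N of static friction.
P = 149 N is within that limit, so A and B move together (both at rest); the A–B friction is simply f₁ = P = 149 N.
By Newton's third law B feels 149 N forward from A. With B stationary, the floor's static friction on B balances it: f₂ = 149 N (well within μ_s(m_A+m_B)g = 999.6 N).

f ≈ 149 N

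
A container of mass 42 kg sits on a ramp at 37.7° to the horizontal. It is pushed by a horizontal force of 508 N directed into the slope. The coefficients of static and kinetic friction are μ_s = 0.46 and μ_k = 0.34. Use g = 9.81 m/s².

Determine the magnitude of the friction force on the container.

Normal direction: N = m g cos θ + P sin θ = 636.7 N.
Parallel to the incline: P cos θ − m g sin θ = 401.9 − 252 = 150 N; the friction needed to balance this is 150 N acting down the slope.
Maximum static friction: μ_s N = 0.46 × 636.7 = 292.9 N.
Since 150 N is within the 292.9 N limit, the container stays put and friction is exactly 150 N.

f ≈ 150 N (down the incline)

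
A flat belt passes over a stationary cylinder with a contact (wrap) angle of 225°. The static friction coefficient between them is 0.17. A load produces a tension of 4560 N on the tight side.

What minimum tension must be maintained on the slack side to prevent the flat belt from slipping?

T_min ≈ 2340 N

Capstan equation at impending slip: T_tight/T_slack = e^{μβ}.
β = 225° = 3.927 rad; e^{μβ} = e^{0.17×3.927} = 1.95.
T_slack = T_tight / e^{μβ} = 4560 / 1.95 = 2340 N.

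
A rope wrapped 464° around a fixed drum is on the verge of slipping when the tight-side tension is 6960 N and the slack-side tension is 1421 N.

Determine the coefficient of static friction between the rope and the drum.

μ ≈ 0.196

T₂/T₁ = e^{μβ} → μ = ln(T₂/T₁)/β.
β = 464° = 8.098 rad.
μ = ln(6960/1421)/8.098 = ln(4.898)/8.098 = 0.196.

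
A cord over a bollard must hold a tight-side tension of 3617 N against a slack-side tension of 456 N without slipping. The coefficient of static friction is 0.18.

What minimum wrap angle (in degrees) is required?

T₂/T₁ = e^{μβ} → β = ln(T₂/T₁)/μ.
β = ln(3617/456)/0.18 = 2.071/0.18 = 11.51 rad.
In degrees: β = 11.51 × 180/π = 659°.

β_min ≈ 659°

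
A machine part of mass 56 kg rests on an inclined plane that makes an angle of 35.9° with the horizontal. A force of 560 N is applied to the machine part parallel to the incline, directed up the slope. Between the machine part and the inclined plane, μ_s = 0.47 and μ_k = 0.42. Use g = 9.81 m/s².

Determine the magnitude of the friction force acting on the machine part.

Normal force: N = m g cos θ = 56 × 9.81 × cos 35.9° = 445 N.
Parallel to the incline, ΣF = 0 gives f = m g sin θ − P = 322.1 − 560 = -237.9 N (up-slope positive).
Maximum static friction available: μ_s N = 0.47 × 445 = 209.2 N.
|-237.9| exceeds 209.2 N, so the machine part slips up-slope; friction is kinetic, f = μ_k N = 0.42×445 = 187 N.

f ≈ 187 N (down the incline)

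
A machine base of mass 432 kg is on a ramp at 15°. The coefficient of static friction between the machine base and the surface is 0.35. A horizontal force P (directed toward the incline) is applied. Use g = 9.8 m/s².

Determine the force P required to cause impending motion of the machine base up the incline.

At impending motion up the slope, friction acts down-slope at its limit: f = μ_s N.
Perpendicular to the incline: N = m g cos θ + P sin θ.
Along the incline: P cos θ = m g sin θ + μ_s N = m g sin θ + μ_s (m g cos θ + P sin θ).
Solving, P (cos θ − μ_s sin θ) = m g (sin θ + μ_s cos θ), so P = 432×9.8×(sin 15° + 0.35 cos 15°)/(cos 15° − 0.35 sin 15°) = 4230×0.5969/0.8753 = 2890 N.

P ≈ 2890 N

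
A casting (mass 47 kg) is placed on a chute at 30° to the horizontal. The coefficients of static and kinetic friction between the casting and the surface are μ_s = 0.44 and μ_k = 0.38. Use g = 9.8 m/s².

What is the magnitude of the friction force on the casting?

f ≈ 152 N (up the incline)

Normal force: N = m g cos θ = 47 × 9.8 × cos 30° = 398.9 N.
Along the slope the weight component is m g sin θ = 230.3 N; friction must supply exactly this, acting up-slope.
Maximum static friction available: μ_s N = 0.44 × 398.9 = 175.5 N.
|230.3| exceeds 175.5 N, so the casting slips down-slope; friction is kinetic, f = μ_k N = 0.38×398.9 = 152 N.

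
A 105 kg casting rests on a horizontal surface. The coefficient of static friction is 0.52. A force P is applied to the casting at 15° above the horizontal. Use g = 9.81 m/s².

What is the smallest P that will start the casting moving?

P ≈ 487 N

N = m g − P sin α (the pull lifts the casting).
At impending slip, P cos α = μ_s N = μ_s (m g − P sin α).
Solving: P (cos α + μ_s sin α) = μ_s m g → P = 0.52×1030/(cos 15° + 0.52 sin 15°) = 536/1.101 = 487 N.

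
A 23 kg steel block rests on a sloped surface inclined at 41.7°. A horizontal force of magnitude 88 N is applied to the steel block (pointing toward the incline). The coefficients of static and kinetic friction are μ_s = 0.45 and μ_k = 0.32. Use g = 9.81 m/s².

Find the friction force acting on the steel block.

f ≈ 84.4 N (up the incline)

The horizontal push has a component P sin θ into the surface, so N = m g cos θ + P sin θ = 168.5 + 58.54 = 227 N.
Parallel to the incline: P cos θ − m g sin θ = 65.7 − 150.1 = -84.39 N; the friction needed to balance this is 84.39 N acting up the slope.
The limit of static friction is μ_s N = 102.2 N.
Since 84.39 N is within the 102.2 N limit, the steel block stays put and friction is exactly 84.4 N.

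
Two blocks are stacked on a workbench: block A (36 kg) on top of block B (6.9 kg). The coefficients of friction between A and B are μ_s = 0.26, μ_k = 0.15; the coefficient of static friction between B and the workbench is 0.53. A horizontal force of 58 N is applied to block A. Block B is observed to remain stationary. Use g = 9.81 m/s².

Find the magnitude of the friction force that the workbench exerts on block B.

Between the blocks, N₁ = m_A g = 353.2 N.
So the A–B interface can sustain at most μ_s N₁ = 91.82 N of static friction.
Since P = 58 N ≤ 91.82 N, A does not slip on B; friction on A equals P = 58 N.
B experiences an equal 58 N forward from A (third law). B is in equilibrium, so the floor supplies f₂ = 58 N of static friction (limit μ_s(m_A+m_B)g = 223 N, not exceeded).

f ≈ 58 N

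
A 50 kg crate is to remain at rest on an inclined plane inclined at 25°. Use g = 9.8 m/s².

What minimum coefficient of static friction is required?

At the slip threshold m g sin θ = μ_s m g cos θ, so μ_s,min = tan θ.
μ_s,min = tan 25° = 0.466.

μ_s,min ≈ 0.466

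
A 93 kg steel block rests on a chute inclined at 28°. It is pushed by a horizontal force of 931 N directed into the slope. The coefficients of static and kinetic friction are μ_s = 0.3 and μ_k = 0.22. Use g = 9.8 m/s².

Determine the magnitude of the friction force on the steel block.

f ≈ 273 N (down the incline)

The horizontal push has a component P sin θ into the surface, so N = m g cos θ + P sin θ = 804.7 + 437.1 = 1242 N.
Along the incline, the net driving force (taking up-slope positive) is P cos θ − m g sin θ = 822 − 427.9 = 394.1 N, so equilibrium requires friction f = -394.1 N (down-slope).
Maximum static friction: μ_s N = 0.3 × 1242 = 372.5 N.
The required 394.1 N exceeds the static limit, so the steel block slides up-slope and f = μ_k N = 0.22×1242 = 273 N.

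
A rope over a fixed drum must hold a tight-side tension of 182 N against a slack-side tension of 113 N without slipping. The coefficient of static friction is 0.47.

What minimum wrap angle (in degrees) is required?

β_min ≈ 58.1°

T₂/T₁ = e^{μβ} → β = ln(T₂/T₁)/μ.
β = ln(182/113)/0.47 = 0.4766/0.47 = 1.014 rad.
In degrees: β = 1.014 × 180/π = 58.1°.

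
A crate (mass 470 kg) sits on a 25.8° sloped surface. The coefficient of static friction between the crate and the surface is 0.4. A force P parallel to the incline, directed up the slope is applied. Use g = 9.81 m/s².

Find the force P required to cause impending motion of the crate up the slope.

P ≈ 3670 N

At impending motion up the slope, friction acts down-slope at its limit: f = μ_s N.
P is parallel to the surface, so N = m g cos θ = 4150 N.
Along the incline: P = m g sin θ + μ_s N = 2010 + 0.4×4150 = 3670 N.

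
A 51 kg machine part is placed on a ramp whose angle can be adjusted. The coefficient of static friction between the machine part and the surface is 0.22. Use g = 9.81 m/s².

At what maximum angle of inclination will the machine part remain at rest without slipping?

At the slip threshold, m g sin θ = μ_s · m g cos θ, so tan θ = μ_s.
θ_max = arctan(0.22) = 12.4°.

θ_max ≈ 12.4°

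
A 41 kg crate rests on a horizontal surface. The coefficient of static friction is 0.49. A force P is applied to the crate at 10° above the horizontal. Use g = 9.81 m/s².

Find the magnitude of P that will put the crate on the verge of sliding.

P ≈ 184 N

N = m g − P sin α (the pull lifts the crate).
At impending slip, P cos α = μ_s N = μ_s (m g − P sin α).
Solving: P (cos α + μ_s sin α) = μ_s m g → P = 0.49×402/(cos 10° + 0.49 sin 10°) = 197/1.07 = 184 N.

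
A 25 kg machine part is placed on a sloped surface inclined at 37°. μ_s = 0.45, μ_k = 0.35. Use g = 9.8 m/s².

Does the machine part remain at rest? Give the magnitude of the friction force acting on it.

N = m g cos θ = 196 N.
Down-slope weight component: m g sin θ = 147 N.
μ_s N = 88 N.
147 > 88 N, so it slides; kinetic friction f = μ_k N = 0.35×196 = 68.5 N.

f ≈ 68.5 N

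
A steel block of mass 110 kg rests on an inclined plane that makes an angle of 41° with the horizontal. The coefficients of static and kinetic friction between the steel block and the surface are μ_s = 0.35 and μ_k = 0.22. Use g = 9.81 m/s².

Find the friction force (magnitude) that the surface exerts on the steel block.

The normal reaction is N = m g cos θ = 814.4 N.
Along the slope the weight component is m g sin θ = 708 N; friction must supply exactly this, acting up-slope.
Static friction can supply at most μ_s N = 285 N.
|708| exceeds 285 N, so the steel block slips down-slope; friction is kinetic, f = μ_k N = 0.22×814.4 = 179 N.

f ≈ 179 N (up the incline)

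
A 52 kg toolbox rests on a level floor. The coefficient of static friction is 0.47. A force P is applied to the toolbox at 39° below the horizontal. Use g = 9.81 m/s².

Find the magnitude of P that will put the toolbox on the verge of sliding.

N = m g + P sin α (the push presses the toolbox into the level floor).
At impending slip, P cos α = μ_s N = μ_s (m g + P sin α).
Solving: P (cos α − μ_s sin α) = μ_s m g → P = 0.47×510/(cos 39° − 0.47 sin 39°) = 240/0.4814 = 498 N.

P ≈ 498 N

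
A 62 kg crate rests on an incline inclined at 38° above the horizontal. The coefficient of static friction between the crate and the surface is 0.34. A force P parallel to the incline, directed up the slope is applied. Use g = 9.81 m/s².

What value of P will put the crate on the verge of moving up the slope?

P ≈ 537 N

At impending motion up the slope, friction acts down-slope at its limit: f = μ_s N.
P is parallel to the surface, so N = m g cos θ = 479 N.
Along the incline: P = m g sin θ + μ_s N = 374 + 0.34×479 = 537 N.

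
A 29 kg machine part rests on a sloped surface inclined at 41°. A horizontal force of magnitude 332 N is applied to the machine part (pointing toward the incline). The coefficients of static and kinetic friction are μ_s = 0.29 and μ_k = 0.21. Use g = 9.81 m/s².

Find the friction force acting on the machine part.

f ≈ 63.9 N (down the incline)

Normal direction: N = m g cos θ + P sin θ = 432.5 N.
Along the incline, the net driving force (taking up-slope positive) is P cos θ − m g sin θ = 250.6 − 186.6 = 63.92 N, so equilibrium requires friction f = -63.92 N (down-slope).
The limit of static friction is μ_s N = 125.4 N.
|f_req| = 63.92 ≤ 125.4 N → the machine part is in equilibrium; friction equals the required value.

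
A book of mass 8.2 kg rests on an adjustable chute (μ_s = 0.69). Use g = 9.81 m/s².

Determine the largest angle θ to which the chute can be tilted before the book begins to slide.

θ_max ≈ 34.6°

At the slip threshold, m g sin θ = μ_s · m g cos θ, so tan θ = μ_s.
θ_max = arctan(0.69) = 34.6°.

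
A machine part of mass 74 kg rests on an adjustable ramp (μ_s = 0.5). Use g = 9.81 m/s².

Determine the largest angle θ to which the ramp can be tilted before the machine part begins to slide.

At the slip threshold, m g sin θ = μ_s · m g cos θ, so tan θ = μ_s.
θ_max = arctan(0.5) = 26.6°.

θ_max ≈ 26.6°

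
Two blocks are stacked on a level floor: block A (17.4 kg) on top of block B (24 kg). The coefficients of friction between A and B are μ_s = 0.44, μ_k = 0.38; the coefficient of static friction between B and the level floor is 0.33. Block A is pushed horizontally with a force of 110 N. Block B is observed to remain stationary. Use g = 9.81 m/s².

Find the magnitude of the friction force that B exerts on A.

Between the blocks, N₁ = m_A g = 170.7 N.
So the A–B interface can sustain at most μ_s N₁ = 75.11 N of static friction.
Since P = 110 N > 75.11 N, A slides on B; the A–B friction is kinetic: f₁ = μ_k N₁ = 0.38×170.7 = 64.9 N.
By Newton's third law B feels 64.9 N forward from A. With B stationary, the floor's static friction on B balances it: f₂ = 64.9 N (well within μ_s(m_A+m_B)g = 134 N).

f ≈ 64.9 N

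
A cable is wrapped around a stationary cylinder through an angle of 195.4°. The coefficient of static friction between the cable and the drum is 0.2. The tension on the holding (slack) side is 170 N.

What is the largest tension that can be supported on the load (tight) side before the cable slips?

At impending slip the capstan equation gives T₂/T₁ = e^{μβ} with β in radians.
β = 195.4° × π/180 = 3.41 rad.
e^{μβ} = e^{0.2×3.41} = 1.978.
T₂ = T₁ · e^{μβ} = 170 × 1.978 = 336 N.

T_max ≈ 336 N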